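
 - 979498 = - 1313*746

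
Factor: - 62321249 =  - 317^1*196597^1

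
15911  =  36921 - 21010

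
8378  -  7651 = 727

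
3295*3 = 9885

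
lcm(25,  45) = 225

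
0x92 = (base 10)146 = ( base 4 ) 2102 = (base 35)46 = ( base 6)402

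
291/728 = 291/728  =  0.40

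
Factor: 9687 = 3^1*3229^1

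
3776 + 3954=7730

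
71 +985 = 1056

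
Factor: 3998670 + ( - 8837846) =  - 2^3*191^1*3167^1 = - 4839176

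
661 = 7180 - 6519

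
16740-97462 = -80722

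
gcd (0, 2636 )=2636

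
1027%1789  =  1027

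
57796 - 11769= 46027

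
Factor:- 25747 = - 25747^1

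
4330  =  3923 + 407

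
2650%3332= 2650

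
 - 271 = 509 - 780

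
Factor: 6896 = 2^4*  431^1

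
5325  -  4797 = 528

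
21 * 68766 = 1444086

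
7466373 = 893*8361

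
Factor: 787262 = 2^1*7^1 *53^1*1061^1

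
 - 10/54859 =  - 10/54859 = -0.00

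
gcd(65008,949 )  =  1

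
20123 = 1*20123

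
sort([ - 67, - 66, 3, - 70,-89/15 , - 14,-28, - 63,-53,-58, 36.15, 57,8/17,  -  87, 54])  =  [ - 87, - 70  ,-67 , - 66, - 63 ,  -  58,-53, - 28,-14,-89/15, 8/17,3,36.15,54 , 57]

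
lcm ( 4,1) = 4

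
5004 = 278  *18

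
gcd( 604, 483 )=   1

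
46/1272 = 23/636 = 0.04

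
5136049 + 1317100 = 6453149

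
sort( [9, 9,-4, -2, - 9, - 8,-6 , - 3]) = [  -  9 , - 8, - 6,-4, - 3,  -  2, 9,9] 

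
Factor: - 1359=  - 3^2*151^1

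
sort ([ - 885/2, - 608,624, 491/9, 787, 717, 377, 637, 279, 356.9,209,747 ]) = [-608, - 885/2,491/9,  209, 279, 356.9, 377, 624,637 , 717,747, 787] 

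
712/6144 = 89/768 = 0.12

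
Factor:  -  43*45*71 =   -  3^2 * 5^1 *43^1 *71^1 = - 137385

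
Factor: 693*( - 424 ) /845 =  - 293832/845  =  -2^3 * 3^2*5^(- 1 ) * 7^1*11^1 *13^( - 2 )*53^1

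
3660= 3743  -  83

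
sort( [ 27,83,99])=[ 27, 83, 99] 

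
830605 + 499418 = 1330023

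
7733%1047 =404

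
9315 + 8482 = 17797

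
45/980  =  9/196 = 0.05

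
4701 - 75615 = - 70914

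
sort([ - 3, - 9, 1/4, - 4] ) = [ - 9, -4, -3,1/4]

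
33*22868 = 754644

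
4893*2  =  9786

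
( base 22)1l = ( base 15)2d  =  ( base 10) 43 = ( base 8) 53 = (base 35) 18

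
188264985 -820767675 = -632502690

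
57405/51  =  19135/17 = 1125.59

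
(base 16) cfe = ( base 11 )2554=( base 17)B8B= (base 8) 6376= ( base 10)3326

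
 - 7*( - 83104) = 581728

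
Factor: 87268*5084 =443670512  =  2^4*31^1*41^1*21817^1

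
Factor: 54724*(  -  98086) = -5367658264 =- 2^3*13681^1*49043^1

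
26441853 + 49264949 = 75706802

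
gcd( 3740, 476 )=68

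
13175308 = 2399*5492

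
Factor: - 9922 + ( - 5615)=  - 15537 = - 3^1  *5179^1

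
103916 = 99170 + 4746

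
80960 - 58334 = 22626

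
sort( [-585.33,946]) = [ - 585.33, 946 ]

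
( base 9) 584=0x1e1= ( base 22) LJ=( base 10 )481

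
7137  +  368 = 7505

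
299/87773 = 299/87773 = 0.00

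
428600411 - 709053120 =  - 280452709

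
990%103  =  63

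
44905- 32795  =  12110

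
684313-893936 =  - 209623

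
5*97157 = 485785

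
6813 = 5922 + 891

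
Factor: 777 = 3^1*7^1*37^1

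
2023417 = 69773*29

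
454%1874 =454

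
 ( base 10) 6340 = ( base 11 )4844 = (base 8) 14304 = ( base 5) 200330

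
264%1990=264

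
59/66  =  59/66 = 0.89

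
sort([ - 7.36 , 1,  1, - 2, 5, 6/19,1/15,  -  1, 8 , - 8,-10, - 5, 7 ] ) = [ - 10,-8, - 7.36, - 5,  -  2, - 1, 1/15,  6/19, 1 , 1, 5, 7,  8 ] 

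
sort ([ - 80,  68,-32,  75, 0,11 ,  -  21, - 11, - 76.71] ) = [ - 80, - 76.71,-32, - 21, - 11,0 , 11, 68, 75]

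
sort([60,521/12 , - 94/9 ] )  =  [-94/9,  521/12 , 60] 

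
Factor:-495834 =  - 2^1*3^1*23^1*3593^1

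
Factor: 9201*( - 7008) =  -64480608  =  - 2^5 *3^2*  73^1 * 3067^1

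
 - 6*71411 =-428466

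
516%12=0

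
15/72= 5/24= 0.21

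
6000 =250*24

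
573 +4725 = 5298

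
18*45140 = 812520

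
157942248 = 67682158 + 90260090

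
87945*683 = 60066435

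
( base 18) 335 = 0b10000000111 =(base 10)1031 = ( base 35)tg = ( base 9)1365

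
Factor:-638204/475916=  - 739^( - 1 )*991^1 = -  991/739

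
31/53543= 31/53543 =0.00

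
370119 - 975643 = - 605524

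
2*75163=150326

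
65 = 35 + 30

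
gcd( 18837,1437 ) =3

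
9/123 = 3/41=   0.07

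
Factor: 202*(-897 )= - 2^1 * 3^1*13^1* 23^1*101^1 = - 181194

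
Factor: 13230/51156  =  15/58  =  2^( - 1 )*3^1* 5^1*29^( - 1)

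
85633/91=941 + 2/91 = 941.02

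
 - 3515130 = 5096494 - 8611624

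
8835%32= 3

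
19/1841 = 19/1841 = 0.01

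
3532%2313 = 1219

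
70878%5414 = 496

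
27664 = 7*3952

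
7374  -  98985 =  - 91611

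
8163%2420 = 903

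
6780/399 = 2260/133 = 16.99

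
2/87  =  2/87= 0.02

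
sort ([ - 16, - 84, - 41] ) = [-84, - 41, - 16]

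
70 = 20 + 50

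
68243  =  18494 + 49749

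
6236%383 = 108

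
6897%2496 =1905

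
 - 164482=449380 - 613862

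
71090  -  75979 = -4889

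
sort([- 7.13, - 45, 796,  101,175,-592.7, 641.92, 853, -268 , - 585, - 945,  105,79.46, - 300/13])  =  [-945,  -  592.7, - 585,-268,  -  45, - 300/13, - 7.13, 79.46,  101,105,175 , 641.92,796,853]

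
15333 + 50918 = 66251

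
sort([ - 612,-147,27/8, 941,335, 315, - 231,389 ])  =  [ - 612,- 231, - 147,27/8, 315,335,  389, 941]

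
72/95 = 72/95 = 0.76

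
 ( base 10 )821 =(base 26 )15f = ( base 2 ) 1100110101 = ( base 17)2E5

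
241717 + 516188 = 757905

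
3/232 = 3/232 = 0.01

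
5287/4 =1321+3/4 = 1321.75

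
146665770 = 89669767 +56996003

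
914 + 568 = 1482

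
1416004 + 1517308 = 2933312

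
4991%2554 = 2437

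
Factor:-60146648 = -2^3 * 7518331^1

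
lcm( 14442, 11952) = 346608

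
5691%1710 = 561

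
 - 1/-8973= 1/8973=0.00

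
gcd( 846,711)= 9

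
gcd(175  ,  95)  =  5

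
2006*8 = 16048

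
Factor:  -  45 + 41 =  - 2^2 =-4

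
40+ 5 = 45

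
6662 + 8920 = 15582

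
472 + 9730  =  10202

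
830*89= 73870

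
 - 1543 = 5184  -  6727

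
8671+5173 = 13844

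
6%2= 0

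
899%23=2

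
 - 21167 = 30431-51598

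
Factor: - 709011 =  - 3^2*78779^1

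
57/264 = 19/88 = 0.22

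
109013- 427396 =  -318383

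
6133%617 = 580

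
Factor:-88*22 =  - 1936 = -2^4*11^2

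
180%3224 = 180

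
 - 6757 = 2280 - 9037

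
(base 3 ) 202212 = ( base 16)233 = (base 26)lh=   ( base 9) 685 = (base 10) 563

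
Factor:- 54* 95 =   -  2^1*3^3 * 5^1*19^1 = - 5130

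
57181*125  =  7147625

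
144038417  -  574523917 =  - 430485500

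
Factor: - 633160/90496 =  - 2^(-4 ) * 5^1*7^( - 1) * 11^1* 101^( - 1)*1439^1 = -  79145/11312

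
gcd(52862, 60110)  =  2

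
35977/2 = 17988+1/2 = 17988.50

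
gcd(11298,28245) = 5649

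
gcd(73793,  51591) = 1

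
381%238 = 143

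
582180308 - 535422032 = 46758276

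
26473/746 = 35 + 363/746 = 35.49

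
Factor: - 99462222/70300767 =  - 2^1 * 3^2*47^( - 1)*457^( - 1 )*1091^(-1)*1237^1*1489^1=- 33154074/23433589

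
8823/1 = 8823 =8823.00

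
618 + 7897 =8515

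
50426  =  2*25213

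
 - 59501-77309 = -136810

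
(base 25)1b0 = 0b1110000100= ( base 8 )1604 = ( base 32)s4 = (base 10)900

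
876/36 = 24 + 1/3 = 24.33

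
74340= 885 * 84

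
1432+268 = 1700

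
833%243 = 104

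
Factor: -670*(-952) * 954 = 2^5*3^2*5^1*7^1 * 17^1 * 53^1*67^1  =  608499360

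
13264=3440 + 9824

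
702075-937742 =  - 235667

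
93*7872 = 732096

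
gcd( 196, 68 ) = 4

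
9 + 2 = 11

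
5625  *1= 5625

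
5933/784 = 7 + 445/784 = 7.57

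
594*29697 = 17640018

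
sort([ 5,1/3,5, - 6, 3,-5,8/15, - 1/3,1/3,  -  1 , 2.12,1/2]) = [ - 6, - 5, - 1, - 1/3,1/3,1/3,1/2,8/15,2.12, 3,5,5]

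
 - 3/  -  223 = 3/223 = 0.01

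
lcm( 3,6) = 6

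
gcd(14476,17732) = 44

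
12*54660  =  655920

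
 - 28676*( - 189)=5419764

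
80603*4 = 322412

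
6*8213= 49278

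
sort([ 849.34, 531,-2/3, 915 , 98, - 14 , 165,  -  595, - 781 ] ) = [ - 781,-595, - 14, - 2/3, 98 , 165,531 , 849.34, 915] 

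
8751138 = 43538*201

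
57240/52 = 14310/13  =  1100.77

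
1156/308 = 289/77 = 3.75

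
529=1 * 529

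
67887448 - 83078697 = - 15191249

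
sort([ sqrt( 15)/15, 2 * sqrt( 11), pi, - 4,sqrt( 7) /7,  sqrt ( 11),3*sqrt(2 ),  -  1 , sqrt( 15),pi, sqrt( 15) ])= [-4, - 1,sqrt( 15)/15,sqrt( 7 ) /7,pi,pi,  sqrt( 11),  sqrt (15),sqrt( 15), 3*sqrt(2), 2*sqrt( 11) ] 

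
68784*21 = 1444464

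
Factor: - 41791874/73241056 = -2^ ( - 4 ) * 7^ ( - 1 )*23^1*37^( - 1 )*41^1*8837^( - 1)*22159^1 = - 20895937/36620528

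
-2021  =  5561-7582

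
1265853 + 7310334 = 8576187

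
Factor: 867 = 3^1*17^2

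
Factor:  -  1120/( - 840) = 4/3 = 2^2*3^( - 1)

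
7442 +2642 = 10084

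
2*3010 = 6020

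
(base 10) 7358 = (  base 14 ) 2978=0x1cbe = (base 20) i7i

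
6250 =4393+1857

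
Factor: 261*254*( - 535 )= - 2^1*3^2*5^1 * 29^1*107^1*127^1=- 35467290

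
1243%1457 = 1243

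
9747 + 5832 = 15579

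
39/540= 13/180 = 0.07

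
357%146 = 65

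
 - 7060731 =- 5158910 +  - 1901821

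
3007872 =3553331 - 545459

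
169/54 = 3 + 7/54 = 3.13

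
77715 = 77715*1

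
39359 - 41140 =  - 1781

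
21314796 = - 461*( - 46236 ) 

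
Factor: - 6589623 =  - 3^1*2196541^1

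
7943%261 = 113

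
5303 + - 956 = 4347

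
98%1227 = 98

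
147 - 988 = - 841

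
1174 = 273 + 901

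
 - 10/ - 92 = 5/46 = 0.11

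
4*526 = 2104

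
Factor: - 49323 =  - 3^1*41^1*401^1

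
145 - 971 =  - 826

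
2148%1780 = 368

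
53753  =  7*7679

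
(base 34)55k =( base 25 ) 9DK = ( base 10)5970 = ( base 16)1752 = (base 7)23256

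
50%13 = 11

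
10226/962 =5113/481 = 10.63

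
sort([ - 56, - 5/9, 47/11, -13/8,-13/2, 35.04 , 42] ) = [-56, - 13/2,-13/8, - 5/9, 47/11, 35.04, 42]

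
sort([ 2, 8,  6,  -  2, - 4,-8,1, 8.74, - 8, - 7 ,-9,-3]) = [-9, - 8 , - 8, - 7, -4,  -  3, - 2, 1,2,6,8,8.74] 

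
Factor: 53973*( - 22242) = -1200467466 = - 2^1*3^4*11^1 * 337^1*1999^1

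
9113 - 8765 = 348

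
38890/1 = 38890 = 38890.00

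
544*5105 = 2777120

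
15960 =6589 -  - 9371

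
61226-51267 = 9959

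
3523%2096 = 1427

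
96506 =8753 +87753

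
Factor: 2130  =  2^1*3^1*5^1 * 71^1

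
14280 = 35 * 408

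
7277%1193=119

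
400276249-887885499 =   -  487609250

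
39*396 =15444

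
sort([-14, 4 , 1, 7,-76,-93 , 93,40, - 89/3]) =[- 93, - 76,-89/3, - 14, 1,4, 7, 40 , 93 ] 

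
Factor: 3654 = 2^1*3^2 * 7^1*29^1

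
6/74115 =2/24705 = 0.00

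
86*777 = 66822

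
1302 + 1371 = 2673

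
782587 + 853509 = 1636096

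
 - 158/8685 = -1 + 8527/8685 = - 0.02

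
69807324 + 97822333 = 167629657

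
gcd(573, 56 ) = 1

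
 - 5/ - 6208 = 5/6208 =0.00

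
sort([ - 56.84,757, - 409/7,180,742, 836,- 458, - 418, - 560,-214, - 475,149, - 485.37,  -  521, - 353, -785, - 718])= [-785 , - 718,-560, - 521,-485.37, - 475, -458,  -  418, - 353, - 214,-409/7, - 56.84, 149, 180, 742, 757,836] 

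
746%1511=746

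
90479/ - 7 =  - 12926  +  3/7 =- 12925.57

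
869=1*869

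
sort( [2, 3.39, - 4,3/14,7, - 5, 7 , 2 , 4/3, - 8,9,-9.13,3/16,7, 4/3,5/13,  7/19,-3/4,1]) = [ - 9.13, - 8,-5,-4, - 3/4,3/16 , 3/14,  7/19,  5/13,1,4/3,  4/3,2,2,  3.39,7,7,7,  9]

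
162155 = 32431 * 5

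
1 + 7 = 8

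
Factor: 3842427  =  3^1*19^1*67411^1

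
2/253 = 2/253  =  0.01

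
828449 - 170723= 657726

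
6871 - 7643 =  - 772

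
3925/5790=785/1158 = 0.68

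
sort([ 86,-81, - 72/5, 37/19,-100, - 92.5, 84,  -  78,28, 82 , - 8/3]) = [-100,-92.5,  -  81,-78, - 72/5, - 8/3,  37/19, 28, 82, 84, 86 ] 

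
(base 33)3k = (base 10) 119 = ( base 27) 4B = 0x77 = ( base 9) 142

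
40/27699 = 40/27699= 0.00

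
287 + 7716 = 8003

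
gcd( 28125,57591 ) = 9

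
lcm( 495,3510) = 38610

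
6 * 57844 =347064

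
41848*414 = 17325072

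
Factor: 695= 5^1*139^1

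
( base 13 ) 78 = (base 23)47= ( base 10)99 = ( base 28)3f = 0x63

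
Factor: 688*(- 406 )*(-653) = 2^5*7^1*29^1*43^1*653^1 = 182401184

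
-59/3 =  - 59/3 = - 19.67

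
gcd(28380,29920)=220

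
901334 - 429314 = 472020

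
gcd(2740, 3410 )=10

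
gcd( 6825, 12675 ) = 975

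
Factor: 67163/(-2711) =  - 47^1*1429^1*2711^ ( - 1 ) 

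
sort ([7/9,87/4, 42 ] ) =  [7/9, 87/4, 42]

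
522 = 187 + 335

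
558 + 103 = 661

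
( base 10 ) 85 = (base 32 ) 2L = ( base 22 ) 3J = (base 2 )1010101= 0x55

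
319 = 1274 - 955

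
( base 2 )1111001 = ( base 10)121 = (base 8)171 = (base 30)41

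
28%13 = 2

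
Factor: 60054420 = 2^2*3^1*5^1*1000907^1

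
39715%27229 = 12486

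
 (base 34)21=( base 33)23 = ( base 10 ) 69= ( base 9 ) 76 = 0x45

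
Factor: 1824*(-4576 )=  - 8346624  =  -2^10 * 3^1*11^1*13^1*19^1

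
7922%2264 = 1130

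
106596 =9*11844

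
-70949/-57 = 70949/57= 1244.72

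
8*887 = 7096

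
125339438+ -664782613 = -539443175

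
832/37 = 22 + 18/37 =22.49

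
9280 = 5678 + 3602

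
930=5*186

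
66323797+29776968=96100765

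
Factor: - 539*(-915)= 3^1*5^1*7^2*11^1*61^1 = 493185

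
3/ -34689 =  - 1 +11562/11563=- 0.00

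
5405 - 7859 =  - 2454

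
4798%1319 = 841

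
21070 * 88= 1854160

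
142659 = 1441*99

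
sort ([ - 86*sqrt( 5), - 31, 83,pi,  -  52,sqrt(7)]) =[-86 * sqrt(5 ), - 52,  -  31, sqrt(7),pi, 83]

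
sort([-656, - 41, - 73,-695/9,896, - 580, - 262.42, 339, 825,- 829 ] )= [ - 829, - 656, - 580, -262.42,- 695/9  , - 73, - 41, 339, 825, 896] 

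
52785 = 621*85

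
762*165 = 125730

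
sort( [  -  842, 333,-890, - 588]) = [ - 890,-842,  -  588, 333 ] 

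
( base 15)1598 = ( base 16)1223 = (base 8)11043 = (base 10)4643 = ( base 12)282B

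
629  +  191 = 820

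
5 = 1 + 4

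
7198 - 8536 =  - 1338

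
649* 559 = 362791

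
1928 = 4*482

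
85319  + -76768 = 8551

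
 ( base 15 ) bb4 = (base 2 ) 101001010100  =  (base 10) 2644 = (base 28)3ac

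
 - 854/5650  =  - 1 + 2398/2825  =  -0.15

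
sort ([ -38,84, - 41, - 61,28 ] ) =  [ -61 , - 41,-38, 28,84]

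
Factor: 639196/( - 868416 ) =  - 2^ ( - 4 )*3^( - 1)*4523^( - 1 ) * 159799^1 = -  159799/217104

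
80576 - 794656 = -714080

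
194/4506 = 97/2253 = 0.04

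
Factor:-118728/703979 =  - 2^3*3^2*17^1 * 31^(  -  1 ) * 97^1* 22709^(-1 )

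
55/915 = 11/183 = 0.06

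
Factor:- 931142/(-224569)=2^1*37^1*12583^1*224569^ (  -  1) 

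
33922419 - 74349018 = -40426599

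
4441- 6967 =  - 2526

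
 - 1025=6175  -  7200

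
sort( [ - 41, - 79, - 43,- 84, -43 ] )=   [ - 84, - 79, - 43, - 43, - 41 ]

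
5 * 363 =1815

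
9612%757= 528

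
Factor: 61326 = 2^1*3^2*3407^1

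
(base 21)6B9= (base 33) 2lf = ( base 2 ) 101101000110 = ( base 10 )2886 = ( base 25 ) 4FB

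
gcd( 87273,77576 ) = 9697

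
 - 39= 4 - 43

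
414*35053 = 14511942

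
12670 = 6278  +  6392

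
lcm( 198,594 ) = 594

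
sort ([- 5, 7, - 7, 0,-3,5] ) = [ - 7, - 5, - 3, 0 , 5,7]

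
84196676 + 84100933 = 168297609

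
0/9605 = 0 = 0.00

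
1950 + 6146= 8096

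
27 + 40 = 67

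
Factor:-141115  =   - 5^1*13^2*167^1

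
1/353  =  1/353 = 0.00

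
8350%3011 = 2328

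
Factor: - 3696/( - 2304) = 77/48 = 2^( -4)*3^ ( - 1)*7^1*11^1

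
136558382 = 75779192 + 60779190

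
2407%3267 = 2407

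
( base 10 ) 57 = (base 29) 1s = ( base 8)71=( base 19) 30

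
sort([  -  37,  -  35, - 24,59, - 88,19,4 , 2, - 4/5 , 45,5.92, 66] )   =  [-88, - 37,-35, - 24,-4/5,2,4,5.92,19, 45,59, 66] 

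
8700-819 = 7881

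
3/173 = 3/173 = 0.02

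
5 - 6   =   - 1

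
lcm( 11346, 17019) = 34038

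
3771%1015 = 726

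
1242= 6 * 207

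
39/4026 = 13/1342=0.01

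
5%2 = 1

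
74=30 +44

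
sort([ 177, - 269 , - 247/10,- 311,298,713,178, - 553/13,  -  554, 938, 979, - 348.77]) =[ - 554, - 348.77, - 311,-269, - 553/13, - 247/10 , 177, 178,298,713, 938, 979]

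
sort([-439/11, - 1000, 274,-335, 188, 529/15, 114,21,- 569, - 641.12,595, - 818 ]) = [  -  1000, -818, - 641.12, - 569,-335,  -  439/11,21, 529/15,114,188,274 , 595 ]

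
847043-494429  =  352614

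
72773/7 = 10396  +  1/7 = 10396.14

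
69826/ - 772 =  - 91 + 213/386 = - 90.45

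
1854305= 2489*745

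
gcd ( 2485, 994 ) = 497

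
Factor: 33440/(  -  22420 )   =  -2^3* 11^1*59^( - 1 ) =-88/59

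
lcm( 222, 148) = 444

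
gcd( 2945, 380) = 95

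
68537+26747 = 95284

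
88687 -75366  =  13321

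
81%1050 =81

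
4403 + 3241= 7644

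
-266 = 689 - 955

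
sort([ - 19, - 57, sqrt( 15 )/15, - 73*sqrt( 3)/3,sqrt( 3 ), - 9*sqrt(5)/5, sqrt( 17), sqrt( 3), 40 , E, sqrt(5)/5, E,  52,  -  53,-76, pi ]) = [ -76, - 57,-53,-73*sqrt( 3)/3, - 19, - 9*sqrt( 5)/5, sqrt( 15) /15, sqrt( 5)/5,sqrt( 3), sqrt( 3 ), E,E, pi,sqrt(17 ),40, 52 ] 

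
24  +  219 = 243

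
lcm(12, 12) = 12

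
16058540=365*43996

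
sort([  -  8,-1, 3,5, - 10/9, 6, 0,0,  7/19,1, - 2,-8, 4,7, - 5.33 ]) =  [  -  8,  -  8,-5.33,- 2,-10/9 , - 1, 0, 0,7/19,1,3, 4, 5, 6, 7 ]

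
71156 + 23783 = 94939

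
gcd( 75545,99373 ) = 1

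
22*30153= 663366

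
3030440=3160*959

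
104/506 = 52/253 = 0.21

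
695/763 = 695/763 = 0.91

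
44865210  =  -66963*( - 670 )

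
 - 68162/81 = -68162/81 = - 841.51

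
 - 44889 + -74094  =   - 118983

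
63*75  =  4725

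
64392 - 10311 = 54081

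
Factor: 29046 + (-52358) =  - 23312 = - 2^4*31^1*47^1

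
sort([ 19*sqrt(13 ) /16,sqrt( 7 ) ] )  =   [sqrt(7),19*sqrt( 13)/16] 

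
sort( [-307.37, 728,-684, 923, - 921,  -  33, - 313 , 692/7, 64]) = [ - 921, - 684, - 313, - 307.37,-33,64,692/7, 728, 923]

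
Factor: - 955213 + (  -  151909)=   -  1107122 = - 2^1*553561^1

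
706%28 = 6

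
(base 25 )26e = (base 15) 644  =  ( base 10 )1414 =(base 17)4f3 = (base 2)10110000110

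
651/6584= 651/6584 = 0.10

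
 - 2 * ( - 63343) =126686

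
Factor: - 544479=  - 3^1*13^1*23^1 * 607^1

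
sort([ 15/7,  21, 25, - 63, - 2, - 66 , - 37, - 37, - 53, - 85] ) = [  -  85 , - 66, - 63, - 53, - 37, - 37, - 2, 15/7, 21, 25]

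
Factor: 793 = 13^1*61^1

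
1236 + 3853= 5089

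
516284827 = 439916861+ 76367966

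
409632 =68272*6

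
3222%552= 462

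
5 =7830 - 7825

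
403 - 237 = 166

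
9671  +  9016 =18687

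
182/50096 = 91/25048 = 0.00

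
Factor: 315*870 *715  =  2^1*3^3*5^3*7^1*11^1*13^1*29^1 =195945750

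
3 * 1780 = 5340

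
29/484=29/484= 0.06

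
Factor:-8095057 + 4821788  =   - 3273269^1 = -3273269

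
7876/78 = 100 + 38/39 = 100.97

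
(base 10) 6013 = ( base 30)6kd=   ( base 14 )2297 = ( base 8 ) 13575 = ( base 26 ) 8n7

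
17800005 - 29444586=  - 11644581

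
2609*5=13045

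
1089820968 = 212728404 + 877092564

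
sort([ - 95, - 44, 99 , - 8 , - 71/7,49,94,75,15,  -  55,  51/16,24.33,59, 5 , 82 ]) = [ - 95,  -  55, - 44  , - 71/7 , - 8,51/16,5, 15, 24.33,49, 59,75,  82, 94, 99]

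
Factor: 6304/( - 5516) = -8/7 = -2^3*7^(  -  1)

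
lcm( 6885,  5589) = 475065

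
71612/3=71612/3 = 23870.67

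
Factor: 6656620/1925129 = 2^2*5^1*167^1*1993^1*1925129^(  -  1)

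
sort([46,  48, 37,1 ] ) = [ 1, 37,46,48] 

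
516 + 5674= 6190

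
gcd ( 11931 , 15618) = 3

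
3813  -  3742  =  71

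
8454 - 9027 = - 573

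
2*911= 1822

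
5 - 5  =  0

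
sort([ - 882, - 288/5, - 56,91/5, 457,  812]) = [ - 882,-288/5,  -  56 , 91/5  ,  457, 812] 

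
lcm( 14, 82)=574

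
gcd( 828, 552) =276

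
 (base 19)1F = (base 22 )1C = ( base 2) 100010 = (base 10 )34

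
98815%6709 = 4889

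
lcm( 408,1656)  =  28152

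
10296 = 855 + 9441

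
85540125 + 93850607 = 179390732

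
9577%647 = 519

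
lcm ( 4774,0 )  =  0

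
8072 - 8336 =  - 264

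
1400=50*28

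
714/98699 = 714/98699 = 0.01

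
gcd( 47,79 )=1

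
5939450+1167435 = 7106885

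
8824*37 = 326488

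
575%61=26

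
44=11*4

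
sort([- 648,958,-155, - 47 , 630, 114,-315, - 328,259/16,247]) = [ - 648, - 328,  -  315 , - 155, - 47,259/16,114, 247,  630, 958] 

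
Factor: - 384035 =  - 5^1*89^1*  863^1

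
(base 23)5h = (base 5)1012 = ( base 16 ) 84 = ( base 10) 132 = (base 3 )11220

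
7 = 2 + 5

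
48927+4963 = 53890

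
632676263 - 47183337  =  585492926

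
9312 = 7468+1844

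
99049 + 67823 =166872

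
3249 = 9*361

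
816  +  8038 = 8854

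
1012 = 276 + 736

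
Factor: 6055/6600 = 2^(-3)  *3^ ( - 1 )*5^(-1 ) * 7^1 *11^ ( -1)*173^1 =1211/1320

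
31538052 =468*67389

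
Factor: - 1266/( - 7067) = 2^1 * 3^1*37^( - 1) *191^(  -  1) * 211^1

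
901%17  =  0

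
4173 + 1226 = 5399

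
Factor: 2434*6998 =17033132=2^2*1217^1*3499^1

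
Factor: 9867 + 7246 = 109^1*157^1 = 17113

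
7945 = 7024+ 921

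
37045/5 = 7409 =7409.00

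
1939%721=497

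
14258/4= 3564 + 1/2=3564.50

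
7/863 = 7/863 = 0.01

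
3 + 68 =71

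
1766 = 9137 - 7371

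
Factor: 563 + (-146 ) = 3^1*139^1=417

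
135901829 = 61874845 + 74026984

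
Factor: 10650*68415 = 2^1*3^2*5^3*71^1*4561^1 = 728619750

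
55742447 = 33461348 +22281099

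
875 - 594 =281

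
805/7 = 115 = 115.00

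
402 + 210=612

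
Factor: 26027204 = 2^2*7^1*17^1*54679^1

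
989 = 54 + 935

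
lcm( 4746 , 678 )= 4746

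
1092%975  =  117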